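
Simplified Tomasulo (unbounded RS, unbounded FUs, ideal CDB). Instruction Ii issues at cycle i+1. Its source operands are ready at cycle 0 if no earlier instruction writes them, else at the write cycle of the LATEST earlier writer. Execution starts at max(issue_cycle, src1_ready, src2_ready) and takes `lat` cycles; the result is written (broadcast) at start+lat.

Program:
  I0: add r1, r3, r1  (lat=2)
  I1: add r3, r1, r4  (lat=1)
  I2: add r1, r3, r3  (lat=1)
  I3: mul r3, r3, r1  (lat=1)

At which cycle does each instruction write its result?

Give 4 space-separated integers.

I0 add r1: issue@1 deps=(None,None) exec_start@1 write@3
I1 add r3: issue@2 deps=(0,None) exec_start@3 write@4
I2 add r1: issue@3 deps=(1,1) exec_start@4 write@5
I3 mul r3: issue@4 deps=(1,2) exec_start@5 write@6

Answer: 3 4 5 6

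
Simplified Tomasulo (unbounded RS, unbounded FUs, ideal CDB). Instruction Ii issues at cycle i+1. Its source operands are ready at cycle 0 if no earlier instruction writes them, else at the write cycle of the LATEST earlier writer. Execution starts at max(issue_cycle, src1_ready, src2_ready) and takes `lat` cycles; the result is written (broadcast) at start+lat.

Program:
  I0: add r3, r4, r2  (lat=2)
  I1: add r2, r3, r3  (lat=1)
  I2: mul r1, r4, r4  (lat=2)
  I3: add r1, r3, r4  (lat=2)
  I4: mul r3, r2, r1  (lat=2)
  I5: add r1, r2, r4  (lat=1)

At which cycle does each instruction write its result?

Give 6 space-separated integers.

I0 add r3: issue@1 deps=(None,None) exec_start@1 write@3
I1 add r2: issue@2 deps=(0,0) exec_start@3 write@4
I2 mul r1: issue@3 deps=(None,None) exec_start@3 write@5
I3 add r1: issue@4 deps=(0,None) exec_start@4 write@6
I4 mul r3: issue@5 deps=(1,3) exec_start@6 write@8
I5 add r1: issue@6 deps=(1,None) exec_start@6 write@7

Answer: 3 4 5 6 8 7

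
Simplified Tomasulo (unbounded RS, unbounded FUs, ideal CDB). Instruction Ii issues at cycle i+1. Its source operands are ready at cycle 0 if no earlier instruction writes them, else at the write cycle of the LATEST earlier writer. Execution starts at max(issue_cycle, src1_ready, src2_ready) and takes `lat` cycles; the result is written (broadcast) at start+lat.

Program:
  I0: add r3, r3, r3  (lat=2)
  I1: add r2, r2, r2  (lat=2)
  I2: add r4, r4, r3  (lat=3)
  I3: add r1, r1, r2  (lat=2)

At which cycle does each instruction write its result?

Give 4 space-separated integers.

Answer: 3 4 6 6

Derivation:
I0 add r3: issue@1 deps=(None,None) exec_start@1 write@3
I1 add r2: issue@2 deps=(None,None) exec_start@2 write@4
I2 add r4: issue@3 deps=(None,0) exec_start@3 write@6
I3 add r1: issue@4 deps=(None,1) exec_start@4 write@6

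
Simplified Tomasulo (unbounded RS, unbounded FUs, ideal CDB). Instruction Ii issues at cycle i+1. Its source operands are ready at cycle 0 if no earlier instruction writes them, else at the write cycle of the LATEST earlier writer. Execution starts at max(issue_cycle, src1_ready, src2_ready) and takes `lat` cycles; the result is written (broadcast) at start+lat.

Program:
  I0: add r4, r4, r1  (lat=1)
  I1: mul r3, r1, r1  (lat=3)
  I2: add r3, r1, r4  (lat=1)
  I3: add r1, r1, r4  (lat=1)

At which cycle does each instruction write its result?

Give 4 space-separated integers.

Answer: 2 5 4 5

Derivation:
I0 add r4: issue@1 deps=(None,None) exec_start@1 write@2
I1 mul r3: issue@2 deps=(None,None) exec_start@2 write@5
I2 add r3: issue@3 deps=(None,0) exec_start@3 write@4
I3 add r1: issue@4 deps=(None,0) exec_start@4 write@5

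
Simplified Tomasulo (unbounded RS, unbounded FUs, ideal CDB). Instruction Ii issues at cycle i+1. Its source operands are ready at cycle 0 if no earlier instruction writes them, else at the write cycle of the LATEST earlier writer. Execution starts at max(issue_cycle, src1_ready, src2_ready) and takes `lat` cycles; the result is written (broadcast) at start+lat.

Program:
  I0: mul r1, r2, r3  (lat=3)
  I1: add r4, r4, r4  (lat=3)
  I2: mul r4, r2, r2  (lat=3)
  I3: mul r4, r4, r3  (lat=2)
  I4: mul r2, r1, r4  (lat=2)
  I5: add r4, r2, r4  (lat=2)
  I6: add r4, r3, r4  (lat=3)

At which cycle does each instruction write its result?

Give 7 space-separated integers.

Answer: 4 5 6 8 10 12 15

Derivation:
I0 mul r1: issue@1 deps=(None,None) exec_start@1 write@4
I1 add r4: issue@2 deps=(None,None) exec_start@2 write@5
I2 mul r4: issue@3 deps=(None,None) exec_start@3 write@6
I3 mul r4: issue@4 deps=(2,None) exec_start@6 write@8
I4 mul r2: issue@5 deps=(0,3) exec_start@8 write@10
I5 add r4: issue@6 deps=(4,3) exec_start@10 write@12
I6 add r4: issue@7 deps=(None,5) exec_start@12 write@15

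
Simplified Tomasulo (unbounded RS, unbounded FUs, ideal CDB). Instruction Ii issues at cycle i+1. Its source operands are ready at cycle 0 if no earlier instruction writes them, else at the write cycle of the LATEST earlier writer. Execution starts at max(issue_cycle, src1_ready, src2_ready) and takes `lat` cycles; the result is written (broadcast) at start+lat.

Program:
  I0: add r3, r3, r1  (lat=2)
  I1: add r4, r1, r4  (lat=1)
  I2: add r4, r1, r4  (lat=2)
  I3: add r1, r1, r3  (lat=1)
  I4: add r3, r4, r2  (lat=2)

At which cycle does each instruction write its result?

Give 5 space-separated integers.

I0 add r3: issue@1 deps=(None,None) exec_start@1 write@3
I1 add r4: issue@2 deps=(None,None) exec_start@2 write@3
I2 add r4: issue@3 deps=(None,1) exec_start@3 write@5
I3 add r1: issue@4 deps=(None,0) exec_start@4 write@5
I4 add r3: issue@5 deps=(2,None) exec_start@5 write@7

Answer: 3 3 5 5 7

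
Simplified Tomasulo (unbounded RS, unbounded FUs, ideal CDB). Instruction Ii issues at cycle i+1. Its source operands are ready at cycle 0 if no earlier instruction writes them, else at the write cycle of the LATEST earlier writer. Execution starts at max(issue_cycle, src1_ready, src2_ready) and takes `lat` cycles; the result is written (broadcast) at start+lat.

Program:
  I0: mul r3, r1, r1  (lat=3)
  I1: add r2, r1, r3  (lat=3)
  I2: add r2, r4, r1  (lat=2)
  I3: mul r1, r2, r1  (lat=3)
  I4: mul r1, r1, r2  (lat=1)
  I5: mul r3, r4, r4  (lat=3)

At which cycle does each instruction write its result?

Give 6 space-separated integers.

Answer: 4 7 5 8 9 9

Derivation:
I0 mul r3: issue@1 deps=(None,None) exec_start@1 write@4
I1 add r2: issue@2 deps=(None,0) exec_start@4 write@7
I2 add r2: issue@3 deps=(None,None) exec_start@3 write@5
I3 mul r1: issue@4 deps=(2,None) exec_start@5 write@8
I4 mul r1: issue@5 deps=(3,2) exec_start@8 write@9
I5 mul r3: issue@6 deps=(None,None) exec_start@6 write@9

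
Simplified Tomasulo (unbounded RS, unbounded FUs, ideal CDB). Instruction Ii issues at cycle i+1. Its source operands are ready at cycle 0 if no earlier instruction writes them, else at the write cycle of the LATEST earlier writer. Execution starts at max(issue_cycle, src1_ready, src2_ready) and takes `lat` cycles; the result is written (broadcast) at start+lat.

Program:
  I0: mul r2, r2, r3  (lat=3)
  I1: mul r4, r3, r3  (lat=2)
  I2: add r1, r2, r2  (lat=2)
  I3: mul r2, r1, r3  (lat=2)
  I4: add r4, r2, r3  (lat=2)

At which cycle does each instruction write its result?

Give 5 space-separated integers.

Answer: 4 4 6 8 10

Derivation:
I0 mul r2: issue@1 deps=(None,None) exec_start@1 write@4
I1 mul r4: issue@2 deps=(None,None) exec_start@2 write@4
I2 add r1: issue@3 deps=(0,0) exec_start@4 write@6
I3 mul r2: issue@4 deps=(2,None) exec_start@6 write@8
I4 add r4: issue@5 deps=(3,None) exec_start@8 write@10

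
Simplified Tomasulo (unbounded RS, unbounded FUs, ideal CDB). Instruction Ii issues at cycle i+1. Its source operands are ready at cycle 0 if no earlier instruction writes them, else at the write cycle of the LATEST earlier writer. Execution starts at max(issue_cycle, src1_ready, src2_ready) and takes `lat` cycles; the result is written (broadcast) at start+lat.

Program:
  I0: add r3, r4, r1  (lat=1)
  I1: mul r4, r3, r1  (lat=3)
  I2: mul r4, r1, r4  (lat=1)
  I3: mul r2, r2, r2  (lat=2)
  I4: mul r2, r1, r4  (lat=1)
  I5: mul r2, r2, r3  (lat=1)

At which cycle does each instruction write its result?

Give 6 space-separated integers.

I0 add r3: issue@1 deps=(None,None) exec_start@1 write@2
I1 mul r4: issue@2 deps=(0,None) exec_start@2 write@5
I2 mul r4: issue@3 deps=(None,1) exec_start@5 write@6
I3 mul r2: issue@4 deps=(None,None) exec_start@4 write@6
I4 mul r2: issue@5 deps=(None,2) exec_start@6 write@7
I5 mul r2: issue@6 deps=(4,0) exec_start@7 write@8

Answer: 2 5 6 6 7 8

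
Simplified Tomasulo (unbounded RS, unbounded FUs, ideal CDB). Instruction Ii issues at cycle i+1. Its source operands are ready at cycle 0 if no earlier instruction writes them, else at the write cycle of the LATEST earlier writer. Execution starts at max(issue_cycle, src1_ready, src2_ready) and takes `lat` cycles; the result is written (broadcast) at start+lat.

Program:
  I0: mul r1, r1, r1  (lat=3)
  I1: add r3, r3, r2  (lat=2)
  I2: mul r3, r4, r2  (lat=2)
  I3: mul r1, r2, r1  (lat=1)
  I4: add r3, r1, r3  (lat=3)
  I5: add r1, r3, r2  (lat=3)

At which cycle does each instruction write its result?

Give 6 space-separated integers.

I0 mul r1: issue@1 deps=(None,None) exec_start@1 write@4
I1 add r3: issue@2 deps=(None,None) exec_start@2 write@4
I2 mul r3: issue@3 deps=(None,None) exec_start@3 write@5
I3 mul r1: issue@4 deps=(None,0) exec_start@4 write@5
I4 add r3: issue@5 deps=(3,2) exec_start@5 write@8
I5 add r1: issue@6 deps=(4,None) exec_start@8 write@11

Answer: 4 4 5 5 8 11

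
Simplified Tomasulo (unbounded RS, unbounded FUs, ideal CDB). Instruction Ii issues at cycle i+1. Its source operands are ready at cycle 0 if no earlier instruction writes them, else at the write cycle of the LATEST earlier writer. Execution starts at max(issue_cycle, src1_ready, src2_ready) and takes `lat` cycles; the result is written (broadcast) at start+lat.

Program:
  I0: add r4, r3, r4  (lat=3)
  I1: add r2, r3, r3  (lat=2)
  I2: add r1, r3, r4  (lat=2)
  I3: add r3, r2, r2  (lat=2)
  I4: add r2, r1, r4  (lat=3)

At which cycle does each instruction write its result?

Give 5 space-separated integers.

I0 add r4: issue@1 deps=(None,None) exec_start@1 write@4
I1 add r2: issue@2 deps=(None,None) exec_start@2 write@4
I2 add r1: issue@3 deps=(None,0) exec_start@4 write@6
I3 add r3: issue@4 deps=(1,1) exec_start@4 write@6
I4 add r2: issue@5 deps=(2,0) exec_start@6 write@9

Answer: 4 4 6 6 9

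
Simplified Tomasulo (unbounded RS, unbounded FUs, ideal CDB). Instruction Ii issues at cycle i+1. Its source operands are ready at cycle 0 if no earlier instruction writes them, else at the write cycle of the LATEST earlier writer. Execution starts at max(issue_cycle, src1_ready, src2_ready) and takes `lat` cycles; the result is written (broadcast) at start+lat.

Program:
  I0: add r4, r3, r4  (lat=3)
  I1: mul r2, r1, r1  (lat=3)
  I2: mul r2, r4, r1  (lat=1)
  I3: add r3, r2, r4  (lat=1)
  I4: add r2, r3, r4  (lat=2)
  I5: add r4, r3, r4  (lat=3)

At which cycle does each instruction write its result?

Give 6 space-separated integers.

I0 add r4: issue@1 deps=(None,None) exec_start@1 write@4
I1 mul r2: issue@2 deps=(None,None) exec_start@2 write@5
I2 mul r2: issue@3 deps=(0,None) exec_start@4 write@5
I3 add r3: issue@4 deps=(2,0) exec_start@5 write@6
I4 add r2: issue@5 deps=(3,0) exec_start@6 write@8
I5 add r4: issue@6 deps=(3,0) exec_start@6 write@9

Answer: 4 5 5 6 8 9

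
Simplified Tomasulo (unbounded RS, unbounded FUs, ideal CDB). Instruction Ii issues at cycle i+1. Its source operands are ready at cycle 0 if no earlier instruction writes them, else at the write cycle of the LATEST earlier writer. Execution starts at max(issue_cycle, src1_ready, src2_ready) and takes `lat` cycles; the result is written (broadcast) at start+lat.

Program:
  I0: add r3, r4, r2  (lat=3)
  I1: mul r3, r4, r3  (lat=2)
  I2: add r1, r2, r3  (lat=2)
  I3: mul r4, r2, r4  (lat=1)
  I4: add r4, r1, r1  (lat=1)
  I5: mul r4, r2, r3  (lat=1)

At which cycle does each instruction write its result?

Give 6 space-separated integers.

Answer: 4 6 8 5 9 7

Derivation:
I0 add r3: issue@1 deps=(None,None) exec_start@1 write@4
I1 mul r3: issue@2 deps=(None,0) exec_start@4 write@6
I2 add r1: issue@3 deps=(None,1) exec_start@6 write@8
I3 mul r4: issue@4 deps=(None,None) exec_start@4 write@5
I4 add r4: issue@5 deps=(2,2) exec_start@8 write@9
I5 mul r4: issue@6 deps=(None,1) exec_start@6 write@7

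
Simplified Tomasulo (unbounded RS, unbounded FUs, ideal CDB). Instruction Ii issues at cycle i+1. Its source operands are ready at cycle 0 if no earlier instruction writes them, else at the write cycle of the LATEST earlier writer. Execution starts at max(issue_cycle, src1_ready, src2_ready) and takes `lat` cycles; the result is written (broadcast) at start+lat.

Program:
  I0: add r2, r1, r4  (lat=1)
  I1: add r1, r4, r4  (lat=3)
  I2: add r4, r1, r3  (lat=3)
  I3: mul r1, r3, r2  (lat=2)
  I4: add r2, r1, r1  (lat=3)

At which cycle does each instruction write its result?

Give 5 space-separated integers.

I0 add r2: issue@1 deps=(None,None) exec_start@1 write@2
I1 add r1: issue@2 deps=(None,None) exec_start@2 write@5
I2 add r4: issue@3 deps=(1,None) exec_start@5 write@8
I3 mul r1: issue@4 deps=(None,0) exec_start@4 write@6
I4 add r2: issue@5 deps=(3,3) exec_start@6 write@9

Answer: 2 5 8 6 9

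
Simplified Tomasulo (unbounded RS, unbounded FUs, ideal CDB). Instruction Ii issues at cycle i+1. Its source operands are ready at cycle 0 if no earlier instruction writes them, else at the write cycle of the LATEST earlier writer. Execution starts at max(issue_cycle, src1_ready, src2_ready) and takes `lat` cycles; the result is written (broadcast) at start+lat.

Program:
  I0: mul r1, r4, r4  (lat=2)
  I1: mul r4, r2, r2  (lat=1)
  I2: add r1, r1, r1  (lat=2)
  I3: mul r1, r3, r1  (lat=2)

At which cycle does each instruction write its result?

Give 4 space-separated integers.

Answer: 3 3 5 7

Derivation:
I0 mul r1: issue@1 deps=(None,None) exec_start@1 write@3
I1 mul r4: issue@2 deps=(None,None) exec_start@2 write@3
I2 add r1: issue@3 deps=(0,0) exec_start@3 write@5
I3 mul r1: issue@4 deps=(None,2) exec_start@5 write@7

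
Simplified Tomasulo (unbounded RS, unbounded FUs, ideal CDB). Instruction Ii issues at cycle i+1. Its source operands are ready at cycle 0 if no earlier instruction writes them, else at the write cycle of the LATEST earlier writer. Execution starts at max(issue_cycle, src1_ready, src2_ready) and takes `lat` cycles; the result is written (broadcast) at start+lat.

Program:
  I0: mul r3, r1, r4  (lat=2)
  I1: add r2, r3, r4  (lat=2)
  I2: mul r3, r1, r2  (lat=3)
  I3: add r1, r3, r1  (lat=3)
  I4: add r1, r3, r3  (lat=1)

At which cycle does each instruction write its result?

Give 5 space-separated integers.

I0 mul r3: issue@1 deps=(None,None) exec_start@1 write@3
I1 add r2: issue@2 deps=(0,None) exec_start@3 write@5
I2 mul r3: issue@3 deps=(None,1) exec_start@5 write@8
I3 add r1: issue@4 deps=(2,None) exec_start@8 write@11
I4 add r1: issue@5 deps=(2,2) exec_start@8 write@9

Answer: 3 5 8 11 9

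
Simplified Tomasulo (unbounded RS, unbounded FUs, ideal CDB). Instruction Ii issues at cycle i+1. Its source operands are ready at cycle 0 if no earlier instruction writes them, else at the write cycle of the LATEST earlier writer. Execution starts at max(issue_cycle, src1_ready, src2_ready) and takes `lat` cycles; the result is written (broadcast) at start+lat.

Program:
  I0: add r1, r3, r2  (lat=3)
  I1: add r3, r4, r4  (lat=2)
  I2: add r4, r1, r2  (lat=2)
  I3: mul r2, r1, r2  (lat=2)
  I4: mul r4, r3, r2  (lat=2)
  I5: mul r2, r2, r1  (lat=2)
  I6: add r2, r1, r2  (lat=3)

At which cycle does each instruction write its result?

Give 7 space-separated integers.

Answer: 4 4 6 6 8 8 11

Derivation:
I0 add r1: issue@1 deps=(None,None) exec_start@1 write@4
I1 add r3: issue@2 deps=(None,None) exec_start@2 write@4
I2 add r4: issue@3 deps=(0,None) exec_start@4 write@6
I3 mul r2: issue@4 deps=(0,None) exec_start@4 write@6
I4 mul r4: issue@5 deps=(1,3) exec_start@6 write@8
I5 mul r2: issue@6 deps=(3,0) exec_start@6 write@8
I6 add r2: issue@7 deps=(0,5) exec_start@8 write@11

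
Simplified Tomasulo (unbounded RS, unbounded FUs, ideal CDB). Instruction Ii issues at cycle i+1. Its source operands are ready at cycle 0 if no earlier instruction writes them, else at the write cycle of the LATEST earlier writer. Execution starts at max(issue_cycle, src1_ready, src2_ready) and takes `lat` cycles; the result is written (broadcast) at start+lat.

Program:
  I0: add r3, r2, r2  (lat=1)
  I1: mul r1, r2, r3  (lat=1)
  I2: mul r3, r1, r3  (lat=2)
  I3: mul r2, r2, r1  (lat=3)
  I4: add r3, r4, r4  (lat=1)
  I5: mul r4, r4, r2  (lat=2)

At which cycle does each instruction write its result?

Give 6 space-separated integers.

I0 add r3: issue@1 deps=(None,None) exec_start@1 write@2
I1 mul r1: issue@2 deps=(None,0) exec_start@2 write@3
I2 mul r3: issue@3 deps=(1,0) exec_start@3 write@5
I3 mul r2: issue@4 deps=(None,1) exec_start@4 write@7
I4 add r3: issue@5 deps=(None,None) exec_start@5 write@6
I5 mul r4: issue@6 deps=(None,3) exec_start@7 write@9

Answer: 2 3 5 7 6 9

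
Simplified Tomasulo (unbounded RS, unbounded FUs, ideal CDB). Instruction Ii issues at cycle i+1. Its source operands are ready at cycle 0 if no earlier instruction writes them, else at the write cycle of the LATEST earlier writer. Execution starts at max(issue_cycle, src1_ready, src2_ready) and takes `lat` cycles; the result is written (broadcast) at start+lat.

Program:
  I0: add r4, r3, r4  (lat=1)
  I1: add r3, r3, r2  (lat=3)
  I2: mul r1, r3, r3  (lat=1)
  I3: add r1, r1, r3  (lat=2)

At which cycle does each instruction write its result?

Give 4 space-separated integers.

I0 add r4: issue@1 deps=(None,None) exec_start@1 write@2
I1 add r3: issue@2 deps=(None,None) exec_start@2 write@5
I2 mul r1: issue@3 deps=(1,1) exec_start@5 write@6
I3 add r1: issue@4 deps=(2,1) exec_start@6 write@8

Answer: 2 5 6 8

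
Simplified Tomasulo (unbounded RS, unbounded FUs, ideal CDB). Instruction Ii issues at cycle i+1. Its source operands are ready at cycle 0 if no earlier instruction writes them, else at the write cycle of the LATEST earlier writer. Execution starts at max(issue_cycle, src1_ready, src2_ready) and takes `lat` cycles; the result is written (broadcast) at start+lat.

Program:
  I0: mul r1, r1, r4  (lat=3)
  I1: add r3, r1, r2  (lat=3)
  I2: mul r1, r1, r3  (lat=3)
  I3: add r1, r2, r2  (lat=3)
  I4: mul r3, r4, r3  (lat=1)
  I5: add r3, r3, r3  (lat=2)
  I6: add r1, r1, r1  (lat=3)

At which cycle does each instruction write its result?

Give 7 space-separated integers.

I0 mul r1: issue@1 deps=(None,None) exec_start@1 write@4
I1 add r3: issue@2 deps=(0,None) exec_start@4 write@7
I2 mul r1: issue@3 deps=(0,1) exec_start@7 write@10
I3 add r1: issue@4 deps=(None,None) exec_start@4 write@7
I4 mul r3: issue@5 deps=(None,1) exec_start@7 write@8
I5 add r3: issue@6 deps=(4,4) exec_start@8 write@10
I6 add r1: issue@7 deps=(3,3) exec_start@7 write@10

Answer: 4 7 10 7 8 10 10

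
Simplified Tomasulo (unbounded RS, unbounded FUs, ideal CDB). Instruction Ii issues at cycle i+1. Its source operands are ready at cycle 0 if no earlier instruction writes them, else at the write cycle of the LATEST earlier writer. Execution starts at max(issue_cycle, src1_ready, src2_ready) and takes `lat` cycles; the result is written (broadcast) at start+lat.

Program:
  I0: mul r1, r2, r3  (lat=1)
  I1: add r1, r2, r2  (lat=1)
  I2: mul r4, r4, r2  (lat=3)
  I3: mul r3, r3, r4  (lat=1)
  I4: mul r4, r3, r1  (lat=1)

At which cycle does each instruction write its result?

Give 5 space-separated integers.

I0 mul r1: issue@1 deps=(None,None) exec_start@1 write@2
I1 add r1: issue@2 deps=(None,None) exec_start@2 write@3
I2 mul r4: issue@3 deps=(None,None) exec_start@3 write@6
I3 mul r3: issue@4 deps=(None,2) exec_start@6 write@7
I4 mul r4: issue@5 deps=(3,1) exec_start@7 write@8

Answer: 2 3 6 7 8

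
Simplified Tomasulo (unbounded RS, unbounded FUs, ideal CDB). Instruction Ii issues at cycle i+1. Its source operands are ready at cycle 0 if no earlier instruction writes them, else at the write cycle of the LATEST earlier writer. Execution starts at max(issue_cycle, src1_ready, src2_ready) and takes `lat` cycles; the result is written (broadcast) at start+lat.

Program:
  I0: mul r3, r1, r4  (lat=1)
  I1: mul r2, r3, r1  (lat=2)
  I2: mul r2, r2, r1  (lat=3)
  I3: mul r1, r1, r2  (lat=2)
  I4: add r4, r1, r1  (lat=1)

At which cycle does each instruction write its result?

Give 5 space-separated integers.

I0 mul r3: issue@1 deps=(None,None) exec_start@1 write@2
I1 mul r2: issue@2 deps=(0,None) exec_start@2 write@4
I2 mul r2: issue@3 deps=(1,None) exec_start@4 write@7
I3 mul r1: issue@4 deps=(None,2) exec_start@7 write@9
I4 add r4: issue@5 deps=(3,3) exec_start@9 write@10

Answer: 2 4 7 9 10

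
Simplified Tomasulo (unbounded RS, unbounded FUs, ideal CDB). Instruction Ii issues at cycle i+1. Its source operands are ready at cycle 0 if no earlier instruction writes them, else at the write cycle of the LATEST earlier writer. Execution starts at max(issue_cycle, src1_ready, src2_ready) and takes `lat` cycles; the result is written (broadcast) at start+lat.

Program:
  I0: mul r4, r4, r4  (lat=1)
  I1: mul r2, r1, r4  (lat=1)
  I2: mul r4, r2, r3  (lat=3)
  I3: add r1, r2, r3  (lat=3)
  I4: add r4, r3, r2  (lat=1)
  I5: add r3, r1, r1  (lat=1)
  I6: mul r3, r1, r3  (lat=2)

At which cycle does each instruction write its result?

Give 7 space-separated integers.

Answer: 2 3 6 7 6 8 10

Derivation:
I0 mul r4: issue@1 deps=(None,None) exec_start@1 write@2
I1 mul r2: issue@2 deps=(None,0) exec_start@2 write@3
I2 mul r4: issue@3 deps=(1,None) exec_start@3 write@6
I3 add r1: issue@4 deps=(1,None) exec_start@4 write@7
I4 add r4: issue@5 deps=(None,1) exec_start@5 write@6
I5 add r3: issue@6 deps=(3,3) exec_start@7 write@8
I6 mul r3: issue@7 deps=(3,5) exec_start@8 write@10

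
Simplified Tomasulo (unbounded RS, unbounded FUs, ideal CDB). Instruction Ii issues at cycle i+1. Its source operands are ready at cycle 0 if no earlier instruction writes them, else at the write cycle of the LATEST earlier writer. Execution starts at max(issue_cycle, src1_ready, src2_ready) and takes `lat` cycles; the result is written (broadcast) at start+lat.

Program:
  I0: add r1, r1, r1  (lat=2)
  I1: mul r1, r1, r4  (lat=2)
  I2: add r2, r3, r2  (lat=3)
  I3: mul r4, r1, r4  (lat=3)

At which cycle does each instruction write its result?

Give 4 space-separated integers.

Answer: 3 5 6 8

Derivation:
I0 add r1: issue@1 deps=(None,None) exec_start@1 write@3
I1 mul r1: issue@2 deps=(0,None) exec_start@3 write@5
I2 add r2: issue@3 deps=(None,None) exec_start@3 write@6
I3 mul r4: issue@4 deps=(1,None) exec_start@5 write@8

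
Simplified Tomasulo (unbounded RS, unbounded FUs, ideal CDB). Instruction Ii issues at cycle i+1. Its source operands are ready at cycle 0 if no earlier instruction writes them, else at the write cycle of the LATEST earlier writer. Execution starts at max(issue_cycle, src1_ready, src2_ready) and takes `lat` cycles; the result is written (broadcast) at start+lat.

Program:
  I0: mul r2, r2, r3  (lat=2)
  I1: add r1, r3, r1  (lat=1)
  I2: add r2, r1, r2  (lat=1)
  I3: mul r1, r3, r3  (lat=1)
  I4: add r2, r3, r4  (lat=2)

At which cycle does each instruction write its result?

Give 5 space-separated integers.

I0 mul r2: issue@1 deps=(None,None) exec_start@1 write@3
I1 add r1: issue@2 deps=(None,None) exec_start@2 write@3
I2 add r2: issue@3 deps=(1,0) exec_start@3 write@4
I3 mul r1: issue@4 deps=(None,None) exec_start@4 write@5
I4 add r2: issue@5 deps=(None,None) exec_start@5 write@7

Answer: 3 3 4 5 7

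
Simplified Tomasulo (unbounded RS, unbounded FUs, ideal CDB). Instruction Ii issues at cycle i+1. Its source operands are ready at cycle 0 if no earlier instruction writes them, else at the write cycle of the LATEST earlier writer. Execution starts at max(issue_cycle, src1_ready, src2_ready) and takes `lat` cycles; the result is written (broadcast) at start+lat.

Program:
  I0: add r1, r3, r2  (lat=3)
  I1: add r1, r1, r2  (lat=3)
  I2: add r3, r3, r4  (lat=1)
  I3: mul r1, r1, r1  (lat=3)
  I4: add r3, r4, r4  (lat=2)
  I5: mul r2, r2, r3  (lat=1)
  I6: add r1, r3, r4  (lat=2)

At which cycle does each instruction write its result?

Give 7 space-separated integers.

I0 add r1: issue@1 deps=(None,None) exec_start@1 write@4
I1 add r1: issue@2 deps=(0,None) exec_start@4 write@7
I2 add r3: issue@3 deps=(None,None) exec_start@3 write@4
I3 mul r1: issue@4 deps=(1,1) exec_start@7 write@10
I4 add r3: issue@5 deps=(None,None) exec_start@5 write@7
I5 mul r2: issue@6 deps=(None,4) exec_start@7 write@8
I6 add r1: issue@7 deps=(4,None) exec_start@7 write@9

Answer: 4 7 4 10 7 8 9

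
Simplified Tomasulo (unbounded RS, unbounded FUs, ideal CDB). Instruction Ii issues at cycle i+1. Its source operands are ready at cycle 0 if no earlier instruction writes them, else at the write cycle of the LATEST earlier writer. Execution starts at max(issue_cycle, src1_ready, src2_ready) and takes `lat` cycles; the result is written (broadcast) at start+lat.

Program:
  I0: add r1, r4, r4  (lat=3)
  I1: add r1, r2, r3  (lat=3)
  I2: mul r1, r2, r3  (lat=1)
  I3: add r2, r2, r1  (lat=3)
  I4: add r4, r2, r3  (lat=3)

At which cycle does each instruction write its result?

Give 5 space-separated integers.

I0 add r1: issue@1 deps=(None,None) exec_start@1 write@4
I1 add r1: issue@2 deps=(None,None) exec_start@2 write@5
I2 mul r1: issue@3 deps=(None,None) exec_start@3 write@4
I3 add r2: issue@4 deps=(None,2) exec_start@4 write@7
I4 add r4: issue@5 deps=(3,None) exec_start@7 write@10

Answer: 4 5 4 7 10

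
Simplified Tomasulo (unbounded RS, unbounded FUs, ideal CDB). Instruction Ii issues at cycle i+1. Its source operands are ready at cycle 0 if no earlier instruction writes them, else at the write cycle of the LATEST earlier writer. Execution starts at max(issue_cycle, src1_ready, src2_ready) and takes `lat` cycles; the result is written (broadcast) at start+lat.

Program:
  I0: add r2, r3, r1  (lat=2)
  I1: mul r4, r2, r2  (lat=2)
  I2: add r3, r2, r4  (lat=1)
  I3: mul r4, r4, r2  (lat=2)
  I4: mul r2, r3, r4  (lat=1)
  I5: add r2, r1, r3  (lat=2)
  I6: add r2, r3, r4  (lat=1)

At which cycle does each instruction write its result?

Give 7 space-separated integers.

Answer: 3 5 6 7 8 8 8

Derivation:
I0 add r2: issue@1 deps=(None,None) exec_start@1 write@3
I1 mul r4: issue@2 deps=(0,0) exec_start@3 write@5
I2 add r3: issue@3 deps=(0,1) exec_start@5 write@6
I3 mul r4: issue@4 deps=(1,0) exec_start@5 write@7
I4 mul r2: issue@5 deps=(2,3) exec_start@7 write@8
I5 add r2: issue@6 deps=(None,2) exec_start@6 write@8
I6 add r2: issue@7 deps=(2,3) exec_start@7 write@8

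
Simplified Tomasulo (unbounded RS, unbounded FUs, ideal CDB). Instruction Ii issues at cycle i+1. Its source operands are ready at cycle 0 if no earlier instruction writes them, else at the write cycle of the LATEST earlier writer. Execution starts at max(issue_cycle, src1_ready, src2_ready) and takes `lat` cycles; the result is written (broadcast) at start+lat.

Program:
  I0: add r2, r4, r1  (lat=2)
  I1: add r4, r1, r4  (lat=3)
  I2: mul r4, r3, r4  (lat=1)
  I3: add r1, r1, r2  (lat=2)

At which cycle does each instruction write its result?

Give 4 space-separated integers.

Answer: 3 5 6 6

Derivation:
I0 add r2: issue@1 deps=(None,None) exec_start@1 write@3
I1 add r4: issue@2 deps=(None,None) exec_start@2 write@5
I2 mul r4: issue@3 deps=(None,1) exec_start@5 write@6
I3 add r1: issue@4 deps=(None,0) exec_start@4 write@6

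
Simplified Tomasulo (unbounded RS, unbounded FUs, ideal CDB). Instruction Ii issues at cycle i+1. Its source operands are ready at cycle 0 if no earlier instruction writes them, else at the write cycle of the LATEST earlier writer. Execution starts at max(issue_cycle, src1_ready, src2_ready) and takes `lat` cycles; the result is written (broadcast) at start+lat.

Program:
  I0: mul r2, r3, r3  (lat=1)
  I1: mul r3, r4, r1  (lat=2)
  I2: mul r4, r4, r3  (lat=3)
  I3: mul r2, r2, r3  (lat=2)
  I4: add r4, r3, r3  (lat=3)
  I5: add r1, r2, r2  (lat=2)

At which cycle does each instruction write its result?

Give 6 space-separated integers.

Answer: 2 4 7 6 8 8

Derivation:
I0 mul r2: issue@1 deps=(None,None) exec_start@1 write@2
I1 mul r3: issue@2 deps=(None,None) exec_start@2 write@4
I2 mul r4: issue@3 deps=(None,1) exec_start@4 write@7
I3 mul r2: issue@4 deps=(0,1) exec_start@4 write@6
I4 add r4: issue@5 deps=(1,1) exec_start@5 write@8
I5 add r1: issue@6 deps=(3,3) exec_start@6 write@8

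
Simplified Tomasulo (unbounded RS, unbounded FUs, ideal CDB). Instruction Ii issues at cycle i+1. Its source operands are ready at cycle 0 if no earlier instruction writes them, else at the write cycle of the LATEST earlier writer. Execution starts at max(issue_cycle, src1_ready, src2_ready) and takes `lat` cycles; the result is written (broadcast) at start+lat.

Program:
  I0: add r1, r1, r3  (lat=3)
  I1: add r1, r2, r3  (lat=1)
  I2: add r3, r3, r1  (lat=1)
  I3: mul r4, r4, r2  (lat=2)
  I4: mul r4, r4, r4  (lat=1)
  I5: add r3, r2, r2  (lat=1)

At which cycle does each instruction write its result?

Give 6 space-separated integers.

Answer: 4 3 4 6 7 7

Derivation:
I0 add r1: issue@1 deps=(None,None) exec_start@1 write@4
I1 add r1: issue@2 deps=(None,None) exec_start@2 write@3
I2 add r3: issue@3 deps=(None,1) exec_start@3 write@4
I3 mul r4: issue@4 deps=(None,None) exec_start@4 write@6
I4 mul r4: issue@5 deps=(3,3) exec_start@6 write@7
I5 add r3: issue@6 deps=(None,None) exec_start@6 write@7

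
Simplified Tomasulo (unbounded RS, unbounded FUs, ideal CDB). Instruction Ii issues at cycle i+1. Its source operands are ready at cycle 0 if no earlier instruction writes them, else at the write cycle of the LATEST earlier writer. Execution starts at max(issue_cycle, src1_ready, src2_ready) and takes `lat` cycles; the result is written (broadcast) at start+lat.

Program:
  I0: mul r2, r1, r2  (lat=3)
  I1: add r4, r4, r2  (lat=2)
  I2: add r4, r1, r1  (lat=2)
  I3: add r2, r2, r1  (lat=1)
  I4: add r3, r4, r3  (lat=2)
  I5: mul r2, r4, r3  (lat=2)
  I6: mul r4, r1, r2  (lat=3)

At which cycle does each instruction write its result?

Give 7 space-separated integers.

Answer: 4 6 5 5 7 9 12

Derivation:
I0 mul r2: issue@1 deps=(None,None) exec_start@1 write@4
I1 add r4: issue@2 deps=(None,0) exec_start@4 write@6
I2 add r4: issue@3 deps=(None,None) exec_start@3 write@5
I3 add r2: issue@4 deps=(0,None) exec_start@4 write@5
I4 add r3: issue@5 deps=(2,None) exec_start@5 write@7
I5 mul r2: issue@6 deps=(2,4) exec_start@7 write@9
I6 mul r4: issue@7 deps=(None,5) exec_start@9 write@12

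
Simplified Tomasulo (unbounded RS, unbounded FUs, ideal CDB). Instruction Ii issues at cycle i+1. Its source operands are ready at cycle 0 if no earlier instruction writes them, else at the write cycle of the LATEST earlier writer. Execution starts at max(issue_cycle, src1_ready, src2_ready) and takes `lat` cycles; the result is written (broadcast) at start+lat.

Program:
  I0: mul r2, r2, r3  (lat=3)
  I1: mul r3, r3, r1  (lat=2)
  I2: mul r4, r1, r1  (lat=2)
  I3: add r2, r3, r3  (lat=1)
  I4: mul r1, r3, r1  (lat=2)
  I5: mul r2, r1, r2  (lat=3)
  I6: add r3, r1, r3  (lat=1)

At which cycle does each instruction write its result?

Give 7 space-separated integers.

I0 mul r2: issue@1 deps=(None,None) exec_start@1 write@4
I1 mul r3: issue@2 deps=(None,None) exec_start@2 write@4
I2 mul r4: issue@3 deps=(None,None) exec_start@3 write@5
I3 add r2: issue@4 deps=(1,1) exec_start@4 write@5
I4 mul r1: issue@5 deps=(1,None) exec_start@5 write@7
I5 mul r2: issue@6 deps=(4,3) exec_start@7 write@10
I6 add r3: issue@7 deps=(4,1) exec_start@7 write@8

Answer: 4 4 5 5 7 10 8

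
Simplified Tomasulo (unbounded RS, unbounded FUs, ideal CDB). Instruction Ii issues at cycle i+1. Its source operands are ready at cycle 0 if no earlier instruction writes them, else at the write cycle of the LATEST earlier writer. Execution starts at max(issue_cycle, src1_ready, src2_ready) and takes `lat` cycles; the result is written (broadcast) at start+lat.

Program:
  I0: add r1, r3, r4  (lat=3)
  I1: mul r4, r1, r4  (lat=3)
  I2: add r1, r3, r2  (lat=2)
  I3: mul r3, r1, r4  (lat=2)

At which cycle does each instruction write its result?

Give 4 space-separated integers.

Answer: 4 7 5 9

Derivation:
I0 add r1: issue@1 deps=(None,None) exec_start@1 write@4
I1 mul r4: issue@2 deps=(0,None) exec_start@4 write@7
I2 add r1: issue@3 deps=(None,None) exec_start@3 write@5
I3 mul r3: issue@4 deps=(2,1) exec_start@7 write@9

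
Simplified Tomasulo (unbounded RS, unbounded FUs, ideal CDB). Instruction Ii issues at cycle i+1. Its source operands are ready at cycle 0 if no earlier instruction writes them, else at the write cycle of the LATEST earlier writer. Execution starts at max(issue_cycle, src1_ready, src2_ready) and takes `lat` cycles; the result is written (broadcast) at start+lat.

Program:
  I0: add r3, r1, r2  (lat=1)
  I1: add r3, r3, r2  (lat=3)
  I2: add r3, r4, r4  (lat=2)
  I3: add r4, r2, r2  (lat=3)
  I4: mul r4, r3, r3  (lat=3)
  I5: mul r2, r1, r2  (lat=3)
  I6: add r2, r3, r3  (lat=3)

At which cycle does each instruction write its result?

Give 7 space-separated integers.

Answer: 2 5 5 7 8 9 10

Derivation:
I0 add r3: issue@1 deps=(None,None) exec_start@1 write@2
I1 add r3: issue@2 deps=(0,None) exec_start@2 write@5
I2 add r3: issue@3 deps=(None,None) exec_start@3 write@5
I3 add r4: issue@4 deps=(None,None) exec_start@4 write@7
I4 mul r4: issue@5 deps=(2,2) exec_start@5 write@8
I5 mul r2: issue@6 deps=(None,None) exec_start@6 write@9
I6 add r2: issue@7 deps=(2,2) exec_start@7 write@10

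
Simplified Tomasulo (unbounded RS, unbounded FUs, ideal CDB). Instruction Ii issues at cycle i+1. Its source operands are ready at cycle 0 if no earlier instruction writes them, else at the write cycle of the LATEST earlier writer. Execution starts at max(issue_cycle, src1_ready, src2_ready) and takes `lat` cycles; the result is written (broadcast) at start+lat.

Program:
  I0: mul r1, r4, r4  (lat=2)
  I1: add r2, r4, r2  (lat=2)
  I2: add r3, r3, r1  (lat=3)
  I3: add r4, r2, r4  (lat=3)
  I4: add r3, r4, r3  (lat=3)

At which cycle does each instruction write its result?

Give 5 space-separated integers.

Answer: 3 4 6 7 10

Derivation:
I0 mul r1: issue@1 deps=(None,None) exec_start@1 write@3
I1 add r2: issue@2 deps=(None,None) exec_start@2 write@4
I2 add r3: issue@3 deps=(None,0) exec_start@3 write@6
I3 add r4: issue@4 deps=(1,None) exec_start@4 write@7
I4 add r3: issue@5 deps=(3,2) exec_start@7 write@10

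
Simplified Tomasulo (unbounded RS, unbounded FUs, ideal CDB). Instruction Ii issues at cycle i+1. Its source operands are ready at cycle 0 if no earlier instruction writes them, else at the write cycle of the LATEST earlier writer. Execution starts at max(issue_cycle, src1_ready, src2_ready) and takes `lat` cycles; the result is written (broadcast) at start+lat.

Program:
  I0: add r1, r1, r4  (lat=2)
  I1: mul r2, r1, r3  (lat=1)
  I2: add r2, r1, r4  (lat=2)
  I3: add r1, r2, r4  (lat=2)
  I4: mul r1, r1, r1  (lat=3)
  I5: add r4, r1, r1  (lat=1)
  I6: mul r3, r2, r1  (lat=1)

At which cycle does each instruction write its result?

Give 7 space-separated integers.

I0 add r1: issue@1 deps=(None,None) exec_start@1 write@3
I1 mul r2: issue@2 deps=(0,None) exec_start@3 write@4
I2 add r2: issue@3 deps=(0,None) exec_start@3 write@5
I3 add r1: issue@4 deps=(2,None) exec_start@5 write@7
I4 mul r1: issue@5 deps=(3,3) exec_start@7 write@10
I5 add r4: issue@6 deps=(4,4) exec_start@10 write@11
I6 mul r3: issue@7 deps=(2,4) exec_start@10 write@11

Answer: 3 4 5 7 10 11 11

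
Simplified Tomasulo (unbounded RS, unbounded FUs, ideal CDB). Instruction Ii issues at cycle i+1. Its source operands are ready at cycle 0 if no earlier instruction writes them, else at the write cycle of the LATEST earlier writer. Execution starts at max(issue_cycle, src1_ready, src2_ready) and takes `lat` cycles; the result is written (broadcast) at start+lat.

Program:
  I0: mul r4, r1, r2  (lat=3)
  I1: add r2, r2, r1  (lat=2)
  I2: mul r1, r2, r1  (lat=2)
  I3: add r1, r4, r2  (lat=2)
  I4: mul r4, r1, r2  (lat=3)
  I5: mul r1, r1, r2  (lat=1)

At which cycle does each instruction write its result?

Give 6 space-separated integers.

Answer: 4 4 6 6 9 7

Derivation:
I0 mul r4: issue@1 deps=(None,None) exec_start@1 write@4
I1 add r2: issue@2 deps=(None,None) exec_start@2 write@4
I2 mul r1: issue@3 deps=(1,None) exec_start@4 write@6
I3 add r1: issue@4 deps=(0,1) exec_start@4 write@6
I4 mul r4: issue@5 deps=(3,1) exec_start@6 write@9
I5 mul r1: issue@6 deps=(3,1) exec_start@6 write@7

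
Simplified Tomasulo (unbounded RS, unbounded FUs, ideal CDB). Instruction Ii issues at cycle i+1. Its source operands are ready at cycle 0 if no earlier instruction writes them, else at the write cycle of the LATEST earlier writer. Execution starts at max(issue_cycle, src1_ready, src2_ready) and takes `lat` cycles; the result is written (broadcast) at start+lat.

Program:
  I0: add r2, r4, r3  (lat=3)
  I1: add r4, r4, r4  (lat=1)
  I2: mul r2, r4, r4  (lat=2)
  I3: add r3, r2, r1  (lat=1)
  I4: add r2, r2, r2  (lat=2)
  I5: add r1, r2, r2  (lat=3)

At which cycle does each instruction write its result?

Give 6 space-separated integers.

Answer: 4 3 5 6 7 10

Derivation:
I0 add r2: issue@1 deps=(None,None) exec_start@1 write@4
I1 add r4: issue@2 deps=(None,None) exec_start@2 write@3
I2 mul r2: issue@3 deps=(1,1) exec_start@3 write@5
I3 add r3: issue@4 deps=(2,None) exec_start@5 write@6
I4 add r2: issue@5 deps=(2,2) exec_start@5 write@7
I5 add r1: issue@6 deps=(4,4) exec_start@7 write@10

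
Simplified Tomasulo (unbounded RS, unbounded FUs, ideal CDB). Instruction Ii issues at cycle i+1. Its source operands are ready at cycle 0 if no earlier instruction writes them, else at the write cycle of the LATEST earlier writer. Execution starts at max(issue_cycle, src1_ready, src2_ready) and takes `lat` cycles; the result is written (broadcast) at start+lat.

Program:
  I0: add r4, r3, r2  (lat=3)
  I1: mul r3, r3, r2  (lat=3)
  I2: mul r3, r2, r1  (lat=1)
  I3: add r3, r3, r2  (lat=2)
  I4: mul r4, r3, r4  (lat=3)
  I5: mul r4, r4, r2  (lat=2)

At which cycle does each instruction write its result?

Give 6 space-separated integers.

Answer: 4 5 4 6 9 11

Derivation:
I0 add r4: issue@1 deps=(None,None) exec_start@1 write@4
I1 mul r3: issue@2 deps=(None,None) exec_start@2 write@5
I2 mul r3: issue@3 deps=(None,None) exec_start@3 write@4
I3 add r3: issue@4 deps=(2,None) exec_start@4 write@6
I4 mul r4: issue@5 deps=(3,0) exec_start@6 write@9
I5 mul r4: issue@6 deps=(4,None) exec_start@9 write@11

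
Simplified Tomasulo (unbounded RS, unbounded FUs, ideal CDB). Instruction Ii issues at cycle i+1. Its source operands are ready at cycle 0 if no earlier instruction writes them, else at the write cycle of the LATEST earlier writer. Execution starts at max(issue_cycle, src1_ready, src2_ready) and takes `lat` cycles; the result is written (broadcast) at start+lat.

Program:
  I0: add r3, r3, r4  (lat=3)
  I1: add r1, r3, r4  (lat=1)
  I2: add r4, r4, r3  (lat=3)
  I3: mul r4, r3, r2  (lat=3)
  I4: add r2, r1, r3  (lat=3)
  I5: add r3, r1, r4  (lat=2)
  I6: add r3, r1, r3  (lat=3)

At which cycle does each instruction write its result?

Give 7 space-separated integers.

Answer: 4 5 7 7 8 9 12

Derivation:
I0 add r3: issue@1 deps=(None,None) exec_start@1 write@4
I1 add r1: issue@2 deps=(0,None) exec_start@4 write@5
I2 add r4: issue@3 deps=(None,0) exec_start@4 write@7
I3 mul r4: issue@4 deps=(0,None) exec_start@4 write@7
I4 add r2: issue@5 deps=(1,0) exec_start@5 write@8
I5 add r3: issue@6 deps=(1,3) exec_start@7 write@9
I6 add r3: issue@7 deps=(1,5) exec_start@9 write@12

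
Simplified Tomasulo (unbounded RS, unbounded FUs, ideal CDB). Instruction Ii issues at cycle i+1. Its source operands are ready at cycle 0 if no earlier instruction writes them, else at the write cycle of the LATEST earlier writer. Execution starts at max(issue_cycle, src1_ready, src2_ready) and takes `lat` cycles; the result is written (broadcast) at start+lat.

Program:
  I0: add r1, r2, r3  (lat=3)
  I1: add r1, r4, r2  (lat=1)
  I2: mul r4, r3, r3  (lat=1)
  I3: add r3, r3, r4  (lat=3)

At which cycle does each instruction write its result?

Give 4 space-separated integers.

I0 add r1: issue@1 deps=(None,None) exec_start@1 write@4
I1 add r1: issue@2 deps=(None,None) exec_start@2 write@3
I2 mul r4: issue@3 deps=(None,None) exec_start@3 write@4
I3 add r3: issue@4 deps=(None,2) exec_start@4 write@7

Answer: 4 3 4 7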